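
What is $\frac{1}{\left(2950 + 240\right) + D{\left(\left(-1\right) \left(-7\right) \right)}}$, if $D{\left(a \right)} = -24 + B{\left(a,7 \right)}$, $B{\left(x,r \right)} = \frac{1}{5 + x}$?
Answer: $\frac{12}{37993} \approx 0.00031585$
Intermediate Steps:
$D{\left(a \right)} = -24 + \frac{1}{5 + a}$
$\frac{1}{\left(2950 + 240\right) + D{\left(\left(-1\right) \left(-7\right) \right)}} = \frac{1}{\left(2950 + 240\right) + \frac{-119 - 24 \left(\left(-1\right) \left(-7\right)\right)}{5 - -7}} = \frac{1}{3190 + \frac{-119 - 168}{5 + 7}} = \frac{1}{3190 + \frac{-119 - 168}{12}} = \frac{1}{3190 + \frac{1}{12} \left(-287\right)} = \frac{1}{3190 - \frac{287}{12}} = \frac{1}{\frac{37993}{12}} = \frac{12}{37993}$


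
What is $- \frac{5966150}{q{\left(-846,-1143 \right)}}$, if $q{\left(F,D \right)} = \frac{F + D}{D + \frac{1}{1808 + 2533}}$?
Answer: $- \frac{133948490300}{39069} \approx -3.4285 \cdot 10^{6}$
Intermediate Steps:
$q{\left(F,D \right)} = \frac{D + F}{\frac{1}{4341} + D}$ ($q{\left(F,D \right)} = \frac{D + F}{D + \frac{1}{4341}} = \frac{D + F}{\frac{1}{4341} + D}$)
$- \frac{5966150}{q{\left(-846,-1143 \right)}} = - \frac{5966150}{4341 \frac{1}{1 + 4341 \left(-1143\right)} \left(-1143 - 846\right)} = - \frac{5966150}{4341 \frac{1}{1 - 4961763} \left(-1989\right)} = - \frac{5966150}{4341 \frac{1}{-4961762} \left(-1989\right)} = - \frac{5966150}{4341 \left(- \frac{1}{4961762}\right) \left(-1989\right)} = - \frac{5966150}{\frac{664173}{381674}} = \left(-5966150\right) \frac{381674}{664173} = - \frac{133948490300}{39069}$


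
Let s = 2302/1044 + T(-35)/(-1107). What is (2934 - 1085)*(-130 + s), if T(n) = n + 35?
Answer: -123344941/522 ≈ -2.3629e+5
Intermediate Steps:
T(n) = 35 + n
s = 1151/522 (s = 2302/1044 + (35 - 35)/(-1107) = 2302*(1/1044) + 0*(-1/1107) = 1151/522 + 0 = 1151/522 ≈ 2.2050)
(2934 - 1085)*(-130 + s) = (2934 - 1085)*(-130 + 1151/522) = 1849*(-66709/522) = -123344941/522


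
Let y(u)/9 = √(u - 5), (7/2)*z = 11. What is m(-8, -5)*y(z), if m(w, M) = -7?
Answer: -9*I*√91 ≈ -85.854*I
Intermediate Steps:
z = 22/7 (z = (2/7)*11 = 22/7 ≈ 3.1429)
y(u) = 9*√(-5 + u) (y(u) = 9*√(u - 5) = 9*√(-5 + u))
m(-8, -5)*y(z) = -63*√(-5 + 22/7) = -63*√(-13/7) = -63*I*√91/7 = -9*I*√91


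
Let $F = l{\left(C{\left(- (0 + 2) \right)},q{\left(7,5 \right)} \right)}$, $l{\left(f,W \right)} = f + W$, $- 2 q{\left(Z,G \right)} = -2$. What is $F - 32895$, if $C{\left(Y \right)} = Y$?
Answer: $-32896$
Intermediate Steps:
$q{\left(Z,G \right)} = 1$ ($q{\left(Z,G \right)} = \left(- \frac{1}{2}\right) \left(-2\right) = 1$)
$l{\left(f,W \right)} = W + f$
$F = -1$ ($F = 1 - \left(0 + 2\right) = 1 - 2 = -1$)
$F - 32895 = -1 - 32895 = -32896$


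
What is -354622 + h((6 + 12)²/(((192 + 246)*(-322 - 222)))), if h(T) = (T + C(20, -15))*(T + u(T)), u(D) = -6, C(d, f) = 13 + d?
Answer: -139891608821815/394260736 ≈ -3.5482e+5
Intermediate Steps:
h(T) = (-6 + T)*(33 + T) (h(T) = (T + (13 + 20))*(T - 6) = (T + 33)*(-6 + T) = (33 + T)*(-6 + T) = (-6 + T)*(33 + T))
-354622 + h((6 + 12)²/(((192 + 246)*(-322 - 222)))) = -354622 + (-198 + ((6 + 12)²/(((192 + 246)*(-322 - 222))))² + 27*((6 + 12)²/(((192 + 246)*(-322 - 222))))) = -354622 + (-198 + (18²/((438*(-544))))² + 27*(18²/((438*(-544))))) = -354622 + (-198 + (324/(-238272))² + 27*(324/(-238272))) = -354622 + (-198 + (324*(-1/238272))² + 27*(324*(-1/238272))) = -354622 + (-198 + (-27/19856)² + 27*(-27/19856)) = -354622 + (-198 + 729/394260736 - 729/19856) = -354622 - 78078100023/394260736 = -139891608821815/394260736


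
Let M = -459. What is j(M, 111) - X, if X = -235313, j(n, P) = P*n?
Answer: 184364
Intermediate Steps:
j(M, 111) - X = 111*(-459) - 1*(-235313) = -50949 + 235313 = 184364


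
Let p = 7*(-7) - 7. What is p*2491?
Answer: -139496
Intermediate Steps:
p = -56 (p = -49 - 7 = -56)
p*2491 = -56*2491 = -139496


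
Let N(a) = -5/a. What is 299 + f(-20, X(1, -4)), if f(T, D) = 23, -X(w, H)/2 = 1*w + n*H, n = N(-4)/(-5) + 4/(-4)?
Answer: 322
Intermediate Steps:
n = -5/4 (n = -5/(-4)/(-5) + 4/(-4) = -5*(-1/4)*(-1/5) + 4*(-1/4) = (5/4)*(-1/5) - 1 = -1/4 - 1 = -5/4 ≈ -1.2500)
X(w, H) = -2*w + 5*H/2 (X(w, H) = -2*(1*w - 5*H/4) = -2*(w - 5*H/4) = -2*w + 5*H/2)
299 + f(-20, X(1, -4)) = 299 + 23 = 322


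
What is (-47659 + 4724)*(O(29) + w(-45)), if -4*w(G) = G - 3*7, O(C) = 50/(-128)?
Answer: -44265985/64 ≈ -6.9166e+5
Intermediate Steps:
O(C) = -25/64 (O(C) = 50*(-1/128) = -25/64)
w(G) = 21/4 - G/4 (w(G) = -(G - 3*7)/4 = -(G - 21)/4 = -(-21 + G)/4 = 21/4 - G/4)
(-47659 + 4724)*(O(29) + w(-45)) = (-47659 + 4724)*(-25/64 + (21/4 - ¼*(-45))) = -42935*(-25/64 + (21/4 + 45/4)) = -42935*(-25/64 + 33/2) = -42935*1031/64 = -44265985/64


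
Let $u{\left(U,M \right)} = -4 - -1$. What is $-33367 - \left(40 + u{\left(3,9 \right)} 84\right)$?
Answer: $-33155$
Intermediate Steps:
$u{\left(U,M \right)} = -3$ ($u{\left(U,M \right)} = -4 + 1 = -3$)
$-33367 - \left(40 + u{\left(3,9 \right)} 84\right) = -33367 - \left(40 - 252\right) = -33367 - -212 = -33367 + 212 = -33155$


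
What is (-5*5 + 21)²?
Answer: 16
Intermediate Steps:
(-5*5 + 21)² = (-25 + 21)² = (-4)² = 16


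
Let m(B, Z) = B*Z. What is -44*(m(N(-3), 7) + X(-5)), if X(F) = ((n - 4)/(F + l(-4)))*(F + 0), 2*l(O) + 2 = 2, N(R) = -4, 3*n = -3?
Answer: 1452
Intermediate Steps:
n = -1 (n = (1/3)*(-3) = -1)
l(O) = 0 (l(O) = -1 + (1/2)*2 = -1 + 1 = 0)
X(F) = -5 (X(F) = ((-1 - 4)/(F + 0))*(F + 0) = (-5/F)*F = -5)
-44*(m(N(-3), 7) + X(-5)) = -44*(-4*7 - 5) = -44*(-28 - 5) = -44*(-33) = 1452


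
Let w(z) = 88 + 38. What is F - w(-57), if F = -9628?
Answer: -9754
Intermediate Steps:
w(z) = 126
F - w(-57) = -9628 - 1*126 = -9628 - 126 = -9754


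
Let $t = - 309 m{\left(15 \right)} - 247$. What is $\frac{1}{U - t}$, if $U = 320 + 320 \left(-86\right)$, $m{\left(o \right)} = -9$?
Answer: $- \frac{1}{29734} \approx -3.3632 \cdot 10^{-5}$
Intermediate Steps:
$U = -27200$ ($U = 320 - 27520 = -27200$)
$t = 2534$ ($t = \left(-309\right) \left(-9\right) - 247 = 2781 - 247 = 2534$)
$\frac{1}{U - t} = \frac{1}{-27200 - 2534} = \frac{1}{-29734} = - \frac{1}{29734}$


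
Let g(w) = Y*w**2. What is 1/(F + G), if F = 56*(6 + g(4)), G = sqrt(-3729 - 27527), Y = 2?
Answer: 266/569955 - I*sqrt(7814)/2279820 ≈ 0.0004667 - 3.8774e-5*I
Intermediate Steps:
g(w) = 2*w**2
G = 2*I*sqrt(7814) (G = sqrt(-31256) = 2*I*sqrt(7814) ≈ 176.79*I)
F = 2128 (F = 56*(6 + 2*4**2) = 56*(6 + 2*16) = 56*(6 + 32) = 56*38 = 2128)
1/(F + G) = 1/(2128 + 2*I*sqrt(7814))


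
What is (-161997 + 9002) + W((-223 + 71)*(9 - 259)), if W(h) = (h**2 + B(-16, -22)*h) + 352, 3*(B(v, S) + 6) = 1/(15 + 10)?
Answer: 4330859591/3 ≈ 1.4436e+9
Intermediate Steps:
B(v, S) = -449/75 (B(v, S) = -6 + 1/(3*(15 + 10)) = -6 + (1/3)/25 = -6 + (1/3)*(1/25) = -6 + 1/75 = -449/75)
W(h) = 352 + h**2 - 449*h/75 (W(h) = (h**2 - 449*h/75) + 352 = 352 + h**2 - 449*h/75)
(-161997 + 9002) + W((-223 + 71)*(9 - 259)) = (-161997 + 9002) + (352 + ((-223 + 71)*(9 - 259))**2 - 449*(-223 + 71)*(9 - 259)/75) = -152995 + (352 + (-152*(-250))**2 - (-68248)*(-250)/75) = -152995 + (352 + 38000**2 - 449/75*38000) = -152995 + (352 + 1444000000 - 682480/3) = -152995 + 4331318576/3 = 4330859591/3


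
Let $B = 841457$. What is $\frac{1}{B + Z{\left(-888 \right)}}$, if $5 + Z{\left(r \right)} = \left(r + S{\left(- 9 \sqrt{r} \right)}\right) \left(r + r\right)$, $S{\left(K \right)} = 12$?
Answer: $\frac{1}{2397228} \approx 4.1715 \cdot 10^{-7}$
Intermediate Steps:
$Z{\left(r \right)} = -5 + 2 r \left(12 + r\right)$ ($Z{\left(r \right)} = -5 + \left(r + 12\right) \left(r + r\right) = -5 + \left(12 + r\right) 2 r = -5 + 2 r \left(12 + r\right)$)
$\frac{1}{B + Z{\left(-888 \right)}} = \frac{1}{841457 + \left(-5 + 2 \left(-888\right)^{2} + 24 \left(-888\right)\right)} = \frac{1}{841457 - -1555771} = \frac{1}{841457 + 1555771} = \frac{1}{2397228}$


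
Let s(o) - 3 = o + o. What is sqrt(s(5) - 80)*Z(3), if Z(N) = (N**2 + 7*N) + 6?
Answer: 36*I*sqrt(67) ≈ 294.67*I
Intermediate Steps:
s(o) = 3 + 2*o (s(o) = 3 + (o + o) = 3 + 2*o)
Z(N) = 6 + N**2 + 7*N
sqrt(s(5) - 80)*Z(3) = sqrt((3 + 2*5) - 80)*(6 + 3**2 + 7*3) = sqrt((3 + 10) - 80)*(6 + 9 + 21) = sqrt(13 - 80)*36 = sqrt(-67)*36 = (I*sqrt(67))*36 = 36*I*sqrt(67)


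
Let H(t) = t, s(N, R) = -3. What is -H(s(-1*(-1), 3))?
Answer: 3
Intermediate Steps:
-H(s(-1*(-1), 3)) = -1*(-3) = 3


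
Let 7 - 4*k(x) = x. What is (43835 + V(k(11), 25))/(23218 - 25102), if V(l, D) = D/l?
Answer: -21905/942 ≈ -23.254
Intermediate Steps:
k(x) = 7/4 - x/4
(43835 + V(k(11), 25))/(23218 - 25102) = (43835 + 25/(7/4 - ¼*11))/(23218 - 25102) = (43835 + 25/(7/4 - 11/4))/(-1884) = (43835 + 25/(-1))*(-1/1884) = (43835 + 25*(-1))*(-1/1884) = (43835 - 25)*(-1/1884) = 43810*(-1/1884) = -21905/942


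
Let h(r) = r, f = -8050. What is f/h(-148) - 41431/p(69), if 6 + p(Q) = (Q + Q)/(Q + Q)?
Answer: 3086019/370 ≈ 8340.6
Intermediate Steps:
p(Q) = -5 (p(Q) = -6 + (Q + Q)/(Q + Q) = -6 + (2*Q)/((2*Q)) = -6 + (2*Q)*(1/(2*Q)) = -6 + 1 = -5)
f/h(-148) - 41431/p(69) = -8050/(-148) - 41431/(-5) = -8050*(-1/148) - 41431*(-⅕) = 4025/74 + 41431/5 = 3086019/370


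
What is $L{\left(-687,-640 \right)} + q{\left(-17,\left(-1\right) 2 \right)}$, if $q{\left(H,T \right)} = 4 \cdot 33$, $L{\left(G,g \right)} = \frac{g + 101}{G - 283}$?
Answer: $\frac{128579}{970} \approx 132.56$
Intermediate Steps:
$L{\left(G,g \right)} = \frac{101 + g}{-283 + G}$
$q{\left(H,T \right)} = 132$
$L{\left(-687,-640 \right)} + q{\left(-17,\left(-1\right) 2 \right)} = \frac{101 - 640}{-283 - 687} + 132 = \frac{1}{-970} \left(-539\right) + 132 = \left(- \frac{1}{970}\right) \left(-539\right) + 132 = \frac{539}{970} + 132 = \frac{128579}{970}$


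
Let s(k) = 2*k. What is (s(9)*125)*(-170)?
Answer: -382500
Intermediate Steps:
(s(9)*125)*(-170) = ((2*9)*125)*(-170) = (18*125)*(-170) = 2250*(-170) = -382500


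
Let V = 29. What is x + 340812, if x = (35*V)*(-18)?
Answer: 322542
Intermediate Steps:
x = -18270 (x = (35*29)*(-18) = 1015*(-18) = -18270)
x + 340812 = -18270 + 340812 = 322542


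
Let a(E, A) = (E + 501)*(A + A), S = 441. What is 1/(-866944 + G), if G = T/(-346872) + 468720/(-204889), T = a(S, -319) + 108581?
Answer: -71070257208/61613994760359257 ≈ -1.1535e-6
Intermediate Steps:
a(E, A) = 2*A*(501 + E) (a(E, A) = (501 + E)*(2*A) = 2*A*(501 + E))
T = -492415 (T = 2*(-319)*(501 + 441) + 108581 = 2*(-319)*942 + 108581 = -600996 + 108581 = -492415)
G = -61695426905/71070257208 (G = -492415/(-346872) + 468720/(-204889) = -492415*(-1/346872) + 468720*(-1/204889) = 492415/346872 - 468720/204889 = -61695426905/71070257208 ≈ -0.86809)
1/(-866944 + G) = 1/(-866944 - 61695426905/71070257208) = 1/(-61613994760359257/71070257208) = -71070257208/61613994760359257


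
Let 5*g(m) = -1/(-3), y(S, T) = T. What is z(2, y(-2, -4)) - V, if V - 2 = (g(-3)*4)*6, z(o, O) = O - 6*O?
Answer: 82/5 ≈ 16.400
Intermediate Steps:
g(m) = 1/15 (g(m) = (-1/(-3))/5 = (-1*(-⅓))/5 = (⅕)*(⅓) = 1/15)
z(o, O) = -5*O
V = 18/5 (V = 2 + ((1/15)*4)*6 = 2 + (4/15)*6 = 2 + 8/5 = 18/5 ≈ 3.6000)
z(2, y(-2, -4)) - V = -5*(-4) - 1*18/5 = 20 - 18/5 = 82/5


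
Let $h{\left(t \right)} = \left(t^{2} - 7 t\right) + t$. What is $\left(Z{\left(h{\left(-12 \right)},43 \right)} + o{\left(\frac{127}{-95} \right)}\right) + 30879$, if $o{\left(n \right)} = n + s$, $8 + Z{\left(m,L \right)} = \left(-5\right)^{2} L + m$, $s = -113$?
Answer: $\frac{3044528}{95} \approx 32048.0$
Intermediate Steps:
$h{\left(t \right)} = t^{2} - 6 t$
$Z{\left(m,L \right)} = -8 + m + 25 L$ ($Z{\left(m,L \right)} = -8 + \left(\left(-5\right)^{2} L + m\right) = -8 + \left(25 L + m\right) = -8 + \left(m + 25 L\right) = -8 + m + 25 L$)
$o{\left(n \right)} = -113 + n$ ($o{\left(n \right)} = n - 113 = -113 + n$)
$\left(Z{\left(h{\left(-12 \right)},43 \right)} + o{\left(\frac{127}{-95} \right)}\right) + 30879 = \left(\left(-8 - 12 \left(-6 - 12\right) + 25 \cdot 43\right) - \left(113 - \frac{127}{-95}\right)\right) + 30879 = \left(\left(-8 - -216 + 1075\right) + \left(-113 + 127 \left(- \frac{1}{95}\right)\right)\right) + 30879 = \left(\left(-8 + 216 + 1075\right) - \frac{10862}{95}\right) + 30879 = \left(1283 - \frac{10862}{95}\right) + 30879 = \frac{111023}{95} + 30879 = \frac{3044528}{95}$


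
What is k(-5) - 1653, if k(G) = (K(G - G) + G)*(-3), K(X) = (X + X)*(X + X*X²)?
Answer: -1638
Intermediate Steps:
K(X) = 2*X*(X + X³) (K(X) = (2*X)*(X + X³) = 2*X*(X + X³))
k(G) = -3*G (k(G) = (2*(G - G)²*(1 + (G - G)²) + G)*(-3) = (2*0²*(1 + 0²) + G)*(-3) = (2*0*(1 + 0) + G)*(-3) = (2*0*1 + G)*(-3) = (0 + G)*(-3) = G*(-3) = -3*G)
k(-5) - 1653 = -3*(-5) - 1653 = 15 - 1653 = -1638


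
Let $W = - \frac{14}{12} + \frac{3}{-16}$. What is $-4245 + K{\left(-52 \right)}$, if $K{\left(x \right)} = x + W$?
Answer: $- \frac{206321}{48} \approx -4298.4$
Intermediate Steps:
$W = - \frac{65}{48}$ ($W = \left(-14\right) \frac{1}{12} + 3 \left(- \frac{1}{16}\right) = - \frac{7}{6} - \frac{3}{16} = - \frac{65}{48} \approx -1.3542$)
$K{\left(x \right)} = - \frac{65}{48} + x$ ($K{\left(x \right)} = x - \frac{65}{48} = - \frac{65}{48} + x$)
$-4245 + K{\left(-52 \right)} = -4245 - \frac{2561}{48} = - \frac{206321}{48}$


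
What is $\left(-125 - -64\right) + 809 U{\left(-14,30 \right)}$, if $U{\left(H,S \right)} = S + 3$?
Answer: $26636$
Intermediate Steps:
$U{\left(H,S \right)} = 3 + S$
$\left(-125 - -64\right) + 809 U{\left(-14,30 \right)} = \left(-125 - -64\right) + 809 \left(3 + 30\right) = \left(-125 + 64\right) + 809 \cdot 33 = -61 + 26697 = 26636$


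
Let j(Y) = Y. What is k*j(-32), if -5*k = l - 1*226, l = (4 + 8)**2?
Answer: -2624/5 ≈ -524.80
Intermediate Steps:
l = 144 (l = 12**2 = 144)
k = 82/5 (k = -(144 - 1*226)/5 = -(144 - 226)/5 = -1/5*(-82) = 82/5 ≈ 16.400)
k*j(-32) = (82/5)*(-32) = -2624/5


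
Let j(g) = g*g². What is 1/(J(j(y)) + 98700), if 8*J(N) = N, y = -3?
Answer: 8/789573 ≈ 1.0132e-5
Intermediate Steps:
j(g) = g³
J(N) = N/8
1/(J(j(y)) + 98700) = 1/((⅛)*(-3)³ + 98700) = 1/((⅛)*(-27) + 98700) = 1/(-27/8 + 98700) = 1/(789573/8) = 8/789573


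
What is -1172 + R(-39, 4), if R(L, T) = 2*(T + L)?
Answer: -1242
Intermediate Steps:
R(L, T) = 2*L + 2*T (R(L, T) = 2*(L + T) = 2*L + 2*T)
-1172 + R(-39, 4) = -1172 + (2*(-39) + 2*4) = -1172 + (-78 + 8) = -1172 - 70 = -1242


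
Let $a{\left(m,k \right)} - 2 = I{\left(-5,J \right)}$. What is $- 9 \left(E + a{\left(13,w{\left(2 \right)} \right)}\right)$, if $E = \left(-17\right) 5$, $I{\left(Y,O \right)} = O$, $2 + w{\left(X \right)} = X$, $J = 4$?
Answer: $711$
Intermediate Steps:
$w{\left(X \right)} = -2 + X$
$a{\left(m,k \right)} = 6$ ($a{\left(m,k \right)} = 2 + 4 = 6$)
$E = -85$
$- 9 \left(E + a{\left(13,w{\left(2 \right)} \right)}\right) = - 9 \left(-85 + 6\right) = \left(-9\right) \left(-79\right) = 711$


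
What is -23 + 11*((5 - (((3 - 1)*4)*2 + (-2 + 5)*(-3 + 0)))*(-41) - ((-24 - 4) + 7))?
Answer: 1110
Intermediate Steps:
-23 + 11*((5 - (((3 - 1)*4)*2 + (-2 + 5)*(-3 + 0)))*(-41) - ((-24 - 4) + 7)) = -23 + 11*((5 - ((2*4)*2 + 3*(-3)))*(-41) - (-28 + 7)) = -23 + 11*((5 - (8*2 - 9))*(-41) - 1*(-21)) = -23 + 11*((5 - (16 - 9))*(-41) + 21) = -23 + 11*((5 - 1*7)*(-41) + 21) = -23 + 11*((5 - 7)*(-41) + 21) = -23 + 11*(-2*(-41) + 21) = -23 + 11*(82 + 21) = -23 + 11*103 = -23 + 1133 = 1110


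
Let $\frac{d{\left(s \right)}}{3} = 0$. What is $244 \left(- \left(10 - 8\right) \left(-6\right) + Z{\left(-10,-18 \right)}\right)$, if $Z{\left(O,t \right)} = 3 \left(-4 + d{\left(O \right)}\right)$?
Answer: $0$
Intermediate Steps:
$d{\left(s \right)} = 0$ ($d{\left(s \right)} = 3 \cdot 0 = 0$)
$Z{\left(O,t \right)} = -12$ ($Z{\left(O,t \right)} = 3 \left(-4 + 0\right) = 3 \left(-4\right) = -12$)
$244 \left(- \left(10 - 8\right) \left(-6\right) + Z{\left(-10,-18 \right)}\right) = 244 \left(- \left(10 - 8\right) \left(-6\right) - 12\right) = 244 \left(- 2 \left(-6\right) - 12\right) = 244 \left(\left(-1\right) \left(-12\right) - 12\right) = 244 \left(12 - 12\right) = 244 \cdot 0 = 0$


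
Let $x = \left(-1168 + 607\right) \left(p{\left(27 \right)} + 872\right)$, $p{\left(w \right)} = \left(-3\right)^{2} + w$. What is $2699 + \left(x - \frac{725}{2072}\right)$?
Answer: $- \frac{1049860333}{2072} \approx -5.0669 \cdot 10^{5}$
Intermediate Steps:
$p{\left(w \right)} = 9 + w$
$x = -509388$ ($x = \left(-1168 + 607\right) \left(\left(9 + 27\right) + 872\right) = - 561 \left(36 + 872\right) = \left(-561\right) 908 = -509388$)
$2699 + \left(x - \frac{725}{2072}\right) = 2699 - \left(509388 + \frac{725}{2072}\right) = 2699 - \frac{1055452661}{2072} = - \frac{1049860333}{2072}$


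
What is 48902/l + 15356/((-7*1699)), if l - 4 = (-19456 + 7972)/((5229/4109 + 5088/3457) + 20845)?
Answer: 212088466629690051/14960356561717 ≈ 14177.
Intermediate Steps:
l = 2515825538/729404705 (l = 4 + (-19456 + 7972)/((5229/4109 + 5088/3457) + 20845) = 4 - 11484/((5229*(1/4109) + 5088*(1/3457)) + 20845) = 4 - 11484/((747/587 + 5088/3457) + 20845) = 4 - 11484/(5569035/2029259 + 20845) = 4 - 11484/42305472890/2029259 = 4 - 11484*2029259/42305472890 = 4 - 401793282/729404705 = 2515825538/729404705 ≈ 3.4492)
48902/l + 15356/((-7*1699)) = 48902/(2515825538/729404705) + 15356/((-7*1699)) = 48902*(729404705/2515825538) + 15356/(-11893) = 17834674441955/1257912769 + 15356*(-1/11893) = 17834674441955/1257912769 - 15356/11893 = 212088466629690051/14960356561717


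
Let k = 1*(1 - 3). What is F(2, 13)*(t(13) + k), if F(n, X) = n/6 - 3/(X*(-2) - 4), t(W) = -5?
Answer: -91/30 ≈ -3.0333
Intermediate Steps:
k = -2 (k = 1*(-2) = -2)
F(n, X) = -3/(-4 - 2*X) + n/6 (F(n, X) = n*(⅙) - 3/(-2*X - 4) = n/6 - 3/(-4 - 2*X) = -3/(-4 - 2*X) + n/6)
F(2, 13)*(t(13) + k) = ((9 + 2*2 + 13*2)/(6*(2 + 13)))*(-5 - 2) = ((⅙)*(9 + 4 + 26)/15)*(-7) = ((⅙)*(1/15)*39)*(-7) = (13/30)*(-7) = -91/30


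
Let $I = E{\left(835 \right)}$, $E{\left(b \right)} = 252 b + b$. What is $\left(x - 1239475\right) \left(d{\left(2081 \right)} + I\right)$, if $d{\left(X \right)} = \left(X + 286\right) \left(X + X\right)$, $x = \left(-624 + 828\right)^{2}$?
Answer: $-12053706540031$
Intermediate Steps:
$x = 41616$ ($x = 204^{2} = 41616$)
$E{\left(b \right)} = 253 b$
$d{\left(X \right)} = 2 X \left(286 + X\right)$ ($d{\left(X \right)} = \left(286 + X\right) 2 X = 2 X \left(286 + X\right)$)
$I = 211255$ ($I = 253 \cdot 835 = 211255$)
$\left(x - 1239475\right) \left(d{\left(2081 \right)} + I\right) = \left(41616 - 1239475\right) \left(2 \cdot 2081 \left(286 + 2081\right) + 211255\right) = - 1197859 \left(2 \cdot 2081 \cdot 2367 + 211255\right) = - 1197859 \left(9851454 + 211255\right) = \left(-1197859\right) 10062709 = -12053706540031$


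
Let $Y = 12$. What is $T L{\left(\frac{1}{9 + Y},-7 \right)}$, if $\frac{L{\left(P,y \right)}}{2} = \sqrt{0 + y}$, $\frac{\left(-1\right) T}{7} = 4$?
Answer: $- 56 i \sqrt{7} \approx - 148.16 i$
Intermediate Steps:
$T = -28$ ($T = \left(-7\right) 4 = -28$)
$L{\left(P,y \right)} = 2 \sqrt{y}$ ($L{\left(P,y \right)} = 2 \sqrt{0 + y} = 2 \sqrt{y}$)
$T L{\left(\frac{1}{9 + Y},-7 \right)} = - 28 \cdot 2 \sqrt{-7} = - 28 \cdot 2 i \sqrt{7} = - 56 i \sqrt{7}$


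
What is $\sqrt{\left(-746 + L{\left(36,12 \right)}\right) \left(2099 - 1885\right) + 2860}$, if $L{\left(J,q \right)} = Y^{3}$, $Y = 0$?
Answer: $4 i \sqrt{9799} \approx 395.96 i$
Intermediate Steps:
$L{\left(J,q \right)} = 0$ ($L{\left(J,q \right)} = 0^{3} = 0$)
$\sqrt{\left(-746 + L{\left(36,12 \right)}\right) \left(2099 - 1885\right) + 2860} = \sqrt{\left(-746 + 0\right) \left(2099 - 1885\right) + 2860} = \sqrt{\left(-746\right) 214 + 2860} = \sqrt{-159644 + 2860} = \sqrt{-156784} = 4 i \sqrt{9799}$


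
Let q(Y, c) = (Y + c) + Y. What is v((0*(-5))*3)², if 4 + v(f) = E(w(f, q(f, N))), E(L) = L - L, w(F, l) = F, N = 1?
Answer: 16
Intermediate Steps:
q(Y, c) = c + 2*Y
E(L) = 0
v(f) = -4 (v(f) = -4 + 0 = -4)
v((0*(-5))*3)² = (-4)² = 16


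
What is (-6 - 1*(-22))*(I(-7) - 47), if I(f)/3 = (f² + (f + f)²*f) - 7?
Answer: -64592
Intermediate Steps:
I(f) = -21 + 3*f² + 12*f³ (I(f) = 3*((f² + (f + f)²*f) - 7) = 3*((f² + (2*f)²*f) - 7) = 3*((f² + (4*f²)*f) - 7) = 3*((f² + 4*f³) - 7) = 3*(-7 + f² + 4*f³) = -21 + 3*f² + 12*f³)
(-6 - 1*(-22))*(I(-7) - 47) = (-6 - 1*(-22))*((-21 + 3*(-7)² + 12*(-7)³) - 47) = (-6 + 22)*((-21 + 3*49 + 12*(-343)) - 47) = 16*((-21 + 147 - 4116) - 47) = 16*(-3990 - 47) = 16*(-4037) = -64592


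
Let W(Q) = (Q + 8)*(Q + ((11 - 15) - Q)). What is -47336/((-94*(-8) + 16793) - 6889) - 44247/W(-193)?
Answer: -106952/1665 ≈ -64.235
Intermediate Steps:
W(Q) = -32 - 4*Q (W(Q) = (8 + Q)*(Q + (-4 - Q)) = (8 + Q)*(-4) = -32 - 4*Q)
-47336/((-94*(-8) + 16793) - 6889) - 44247/W(-193) = -47336/((-94*(-8) + 16793) - 6889) - 44247/(-32 - 4*(-193)) = -47336/((752 + 16793) - 6889) - 44247/(-32 + 772) = -47336/(17545 - 6889) - 44247/740 = -47336/10656 - 44247*1/740 = -47336*1/10656 - 44247/740 = -5917/1332 - 44247/740 = -106952/1665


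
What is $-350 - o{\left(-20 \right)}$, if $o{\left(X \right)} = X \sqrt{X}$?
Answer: $-350 + 40 i \sqrt{5} \approx -350.0 + 89.443 i$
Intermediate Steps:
$o{\left(X \right)} = X^{\frac{3}{2}}$
$-350 - o{\left(-20 \right)} = -350 - \left(-20\right)^{\frac{3}{2}} = -350 - - 40 i \sqrt{5} = -350 + 40 i \sqrt{5}$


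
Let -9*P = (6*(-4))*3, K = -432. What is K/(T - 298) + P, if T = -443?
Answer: 2120/247 ≈ 8.5830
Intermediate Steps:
P = 8 (P = -6*(-4)*3/9 = -(-8)*3/3 = -⅑*(-72) = 8)
K/(T - 298) + P = -432/(-443 - 298) + 8 = -432/(-741) + 8 = -1/741*(-432) + 8 = 144/247 + 8 = 2120/247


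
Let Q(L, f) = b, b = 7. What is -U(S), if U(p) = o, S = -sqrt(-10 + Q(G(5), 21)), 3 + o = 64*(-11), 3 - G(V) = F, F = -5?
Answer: 707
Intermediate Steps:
G(V) = 8 (G(V) = 3 - 1*(-5) = 3 + 5 = 8)
Q(L, f) = 7
o = -707 (o = -3 + 64*(-11) = -3 - 704 = -707)
S = -I*sqrt(3) (S = -sqrt(-10 + 7) = -sqrt(-3) = -I*sqrt(3) ≈ -1.732*I)
U(p) = -707
-U(S) = -1*(-707) = 707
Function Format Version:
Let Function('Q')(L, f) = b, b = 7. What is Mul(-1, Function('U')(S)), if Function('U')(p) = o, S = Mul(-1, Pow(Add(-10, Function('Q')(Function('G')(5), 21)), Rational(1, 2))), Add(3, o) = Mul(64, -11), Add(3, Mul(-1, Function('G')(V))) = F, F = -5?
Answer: 707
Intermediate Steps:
Function('G')(V) = 8 (Function('G')(V) = Add(3, Mul(-1, -5)) = Add(3, 5) = 8)
Function('Q')(L, f) = 7
o = -707 (o = Add(-3, Mul(64, -11)) = Add(-3, -704) = -707)
S = Mul(-1, I, Pow(3, Rational(1, 2))) (S = Mul(-1, Pow(Add(-10, 7), Rational(1, 2))) = Mul(-1, Pow(-3, Rational(1, 2))) = Mul(-1, Mul(I, Pow(3, Rational(1, 2)))) = Mul(-1, I, Pow(3, Rational(1, 2))) ≈ Mul(-1.7320, I))
Function('U')(p) = -707
Mul(-1, Function('U')(S)) = Mul(-1, -707) = 707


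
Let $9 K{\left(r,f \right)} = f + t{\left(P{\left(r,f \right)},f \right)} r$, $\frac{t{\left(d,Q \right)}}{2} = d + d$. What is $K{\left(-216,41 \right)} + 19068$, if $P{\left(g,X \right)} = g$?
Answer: $\frac{358277}{9} \approx 39809.0$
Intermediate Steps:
$t{\left(d,Q \right)} = 4 d$ ($t{\left(d,Q \right)} = 2 \left(d + d\right) = 2 \cdot 2 d = 4 d$)
$K{\left(r,f \right)} = \frac{f}{9} + \frac{4 r^{2}}{9}$ ($K{\left(r,f \right)} = \frac{f + 4 r r}{9} = \frac{f + 4 r^{2}}{9} = \frac{f}{9} + \frac{4 r^{2}}{9}$)
$K{\left(-216,41 \right)} + 19068 = \left(\frac{1}{9} \cdot 41 + \frac{4 \left(-216\right)^{2}}{9}\right) + 19068 = \left(\frac{41}{9} + \frac{4}{9} \cdot 46656\right) + 19068 = \left(\frac{41}{9} + 20736\right) + 19068 = \frac{186665}{9} + 19068 = \frac{358277}{9}$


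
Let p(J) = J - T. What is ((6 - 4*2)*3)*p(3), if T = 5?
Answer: 12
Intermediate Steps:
p(J) = -5 + J (p(J) = J - 1*5 = J - 5 = -5 + J)
((6 - 4*2)*3)*p(3) = ((6 - 4*2)*3)*(-5 + 3) = ((6 - 8)*3)*(-2) = -2*3*(-2) = -6*(-2) = 12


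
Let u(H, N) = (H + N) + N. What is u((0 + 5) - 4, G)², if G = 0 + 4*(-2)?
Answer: 225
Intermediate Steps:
G = -8 (G = 0 - 8 = -8)
u(H, N) = H + 2*N
u((0 + 5) - 4, G)² = (((0 + 5) - 4) + 2*(-8))² = ((5 - 4) - 16)² = (1 - 16)² = (-15)² = 225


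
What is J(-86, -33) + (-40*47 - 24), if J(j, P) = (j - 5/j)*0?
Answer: -1904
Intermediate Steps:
J(j, P) = 0
J(-86, -33) + (-40*47 - 24) = 0 + (-40*47 - 24) = 0 + (-1880 - 24) = 0 - 1904 = -1904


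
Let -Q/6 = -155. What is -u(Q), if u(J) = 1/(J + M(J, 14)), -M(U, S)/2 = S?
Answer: -1/902 ≈ -0.0011086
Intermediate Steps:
M(U, S) = -2*S
Q = 930 (Q = -6*(-155) = 930)
u(J) = 1/(-28 + J) (u(J) = 1/(J - 2*14) = 1/(J - 28) = 1/(-28 + J))
-u(Q) = -1/(-28 + 930) = -1/902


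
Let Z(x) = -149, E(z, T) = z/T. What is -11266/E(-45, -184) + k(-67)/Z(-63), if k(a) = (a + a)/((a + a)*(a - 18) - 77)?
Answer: -388247899922/8428185 ≈ -46065.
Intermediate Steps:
k(a) = 2*a/(-77 + 2*a*(-18 + a)) (k(a) = (2*a)/((2*a)*(-18 + a) - 77) = (2*a)/(2*a*(-18 + a) - 77) = (2*a)/(-77 + 2*a*(-18 + a)) = 2*a/(-77 + 2*a*(-18 + a)))
-11266/E(-45, -184) + k(-67)/Z(-63) = -11266/((-45/(-184))) + (2*(-67)/(-77 - 36*(-67) + 2*(-67)²))/(-149) = -11266/((-45*(-1/184))) + (2*(-67)/(-77 + 2412 + 2*4489))*(-1/149) = -11266/45/184 + (2*(-67)/(-77 + 2412 + 8978))*(-1/149) = -11266*184/45 + (2*(-67)/11313)*(-1/149) = -2072944/45 + (2*(-67)*(1/11313))*(-1/149) = -2072944/45 - 134/11313*(-1/149) = -2072944/45 + 134/1685637 = -388247899922/8428185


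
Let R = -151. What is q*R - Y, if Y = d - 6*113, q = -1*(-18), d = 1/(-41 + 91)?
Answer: -102001/50 ≈ -2040.0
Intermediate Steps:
d = 1/50 ≈ 0.020000
q = 18
Y = -33899/50 (Y = 1/50 - 6*113 = 1/50 - 678 = -33899/50 ≈ -677.98)
q*R - Y = 18*(-151) - 1*(-33899/50) = -2718 + 33899/50 = -102001/50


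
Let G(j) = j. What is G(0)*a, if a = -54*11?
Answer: 0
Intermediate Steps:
a = -594
G(0)*a = 0*(-594) = 0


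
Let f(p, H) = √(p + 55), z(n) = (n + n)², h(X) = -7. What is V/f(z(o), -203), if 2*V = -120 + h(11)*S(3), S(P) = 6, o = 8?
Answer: -81*√311/311 ≈ -4.5931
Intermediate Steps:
z(n) = 4*n² (z(n) = (2*n)² = 4*n²)
V = -81 (V = (-120 - 7*6)/2 = (-120 - 42)/2 = (½)*(-162) = -81)
f(p, H) = √(55 + p)
V/f(z(o), -203) = -81/√(55 + 4*8²) = -81/√(55 + 4*64) = -81/√(55 + 256) = -81*√311/311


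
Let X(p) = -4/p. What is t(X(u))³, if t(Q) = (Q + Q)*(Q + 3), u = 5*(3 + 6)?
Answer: -1151022592/8303765625 ≈ -0.13861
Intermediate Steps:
u = 45 (u = 5*9 = 45)
t(Q) = 2*Q*(3 + Q) (t(Q) = (2*Q)*(3 + Q) = 2*Q*(3 + Q))
t(X(u))³ = (2*(-4/45)*(3 - 4/45))³ = (2*(-4/45)*(131/45))³ = (-1048/2025)³ = -1151022592/8303765625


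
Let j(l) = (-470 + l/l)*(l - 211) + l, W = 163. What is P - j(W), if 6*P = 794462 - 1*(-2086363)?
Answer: 914925/2 ≈ 4.5746e+5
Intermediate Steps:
P = 960275/2 (P = (794462 - 1*(-2086363))/6 = (794462 + 2086363)/6 = (⅙)*2880825 = 960275/2 ≈ 4.8014e+5)
j(l) = 98959 - 468*l (j(l) = (-470 + 1)*(-211 + l) + l = -469*(-211 + l) + l = (98959 - 469*l) + l = 98959 - 468*l)
P - j(W) = 960275/2 - (98959 - 468*163) = 960275/2 - (98959 - 76284) = 960275/2 - 1*22675 = 960275/2 - 22675 = 914925/2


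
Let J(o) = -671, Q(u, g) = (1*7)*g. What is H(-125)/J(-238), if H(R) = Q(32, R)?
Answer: 875/671 ≈ 1.3040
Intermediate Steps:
Q(u, g) = 7*g
H(R) = 7*R
H(-125)/J(-238) = (7*(-125))/(-671) = -875*(-1/671) = 875/671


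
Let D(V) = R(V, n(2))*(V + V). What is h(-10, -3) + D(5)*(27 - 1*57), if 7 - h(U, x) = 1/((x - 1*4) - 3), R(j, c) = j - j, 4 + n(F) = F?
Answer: 71/10 ≈ 7.1000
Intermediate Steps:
n(F) = -4 + F
R(j, c) = 0
h(U, x) = 7 - 1/(-7 + x) (h(U, x) = 7 - 1/((x - 1*4) - 3) = 7 - 1/((x - 4) - 3) = 7 - 1/((-4 + x) - 3) = 7 - 1/(-7 + x))
D(V) = 0 (D(V) = 0*(V + V) = 0*(2*V) = 0)
h(-10, -3) + D(5)*(27 - 1*57) = (-50 + 7*(-3))/(-7 - 3) + 0*(27 - 1*57) = (-50 - 21)/(-10) + 0*(27 - 57) = -⅒*(-71) + 0*(-30) = 71/10 + 0 = 71/10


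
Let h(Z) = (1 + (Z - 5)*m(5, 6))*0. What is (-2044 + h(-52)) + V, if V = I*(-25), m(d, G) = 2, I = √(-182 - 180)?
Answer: -2044 - 25*I*√362 ≈ -2044.0 - 475.66*I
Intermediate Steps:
I = I*√362 (I = √(-362) = I*√362 ≈ 19.026*I)
V = -25*I*√362 (V = (I*√362)*(-25) = -25*I*√362 ≈ -475.66*I)
h(Z) = 0 (h(Z) = (1 + (Z - 5)*2)*0 = (1 + (-5 + Z)*2)*0 = (1 + (-10 + 2*Z))*0 = (-9 + 2*Z)*0 = 0)
(-2044 + h(-52)) + V = (-2044 + 0) - 25*I*√362 = -2044 - 25*I*√362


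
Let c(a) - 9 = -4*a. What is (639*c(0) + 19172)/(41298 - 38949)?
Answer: 24923/2349 ≈ 10.610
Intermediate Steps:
c(a) = 9 - 4*a
(639*c(0) + 19172)/(41298 - 38949) = (639*(9 - 4*0) + 19172)/(41298 - 38949) = (639*(9 + 0) + 19172)/2349 = (639*9 + 19172)*(1/2349) = (5751 + 19172)*(1/2349) = 24923*(1/2349) = 24923/2349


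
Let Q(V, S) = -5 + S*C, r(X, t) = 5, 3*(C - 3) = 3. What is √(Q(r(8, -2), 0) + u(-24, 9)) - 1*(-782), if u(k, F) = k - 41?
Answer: 782 + I*√70 ≈ 782.0 + 8.3666*I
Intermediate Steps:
C = 4 (C = 3 + (⅓)*3 = 3 + 1 = 4)
u(k, F) = -41 + k
Q(V, S) = -5 + 4*S (Q(V, S) = -5 + S*4 = -5 + 4*S)
√(Q(r(8, -2), 0) + u(-24, 9)) - 1*(-782) = √((-5 + 4*0) + (-41 - 24)) - 1*(-782) = √((-5 + 0) - 65) + 782 = √(-5 - 65) + 782 = √(-70) + 782 = I*√70 + 782 = 782 + I*√70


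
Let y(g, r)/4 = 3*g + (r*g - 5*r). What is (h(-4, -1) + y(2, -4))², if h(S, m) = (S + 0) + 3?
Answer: 5041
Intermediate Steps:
h(S, m) = 3 + S (h(S, m) = S + 3 = 3 + S)
y(g, r) = -20*r + 12*g + 4*g*r (y(g, r) = 4*(3*g + (r*g - 5*r)) = 4*(3*g + (g*r - 5*r)) = 4*(3*g + (-5*r + g*r)) = 4*(-5*r + 3*g + g*r) = -20*r + 12*g + 4*g*r)
(h(-4, -1) + y(2, -4))² = ((3 - 4) + (-20*(-4) + 12*2 + 4*2*(-4)))² = (-1 + (80 + 24 - 32))² = (-1 + 72)² = 71² = 5041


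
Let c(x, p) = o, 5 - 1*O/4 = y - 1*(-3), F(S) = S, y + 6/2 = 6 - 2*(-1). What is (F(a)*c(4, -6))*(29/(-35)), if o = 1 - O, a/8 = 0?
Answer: 0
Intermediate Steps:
a = 0 (a = 8*0 = 0)
y = 5 (y = -3 + (6 - 2*(-1)) = -3 + (6 + 2) = -3 + 8 = 5)
O = -12 (O = 20 - 4*(5 - 1*(-3)) = 20 - 4*(5 + 3) = 20 - 4*8 = 20 - 32 = -12)
o = 13 (o = 1 - 1*(-12) = 1 + 12 = 13)
c(x, p) = 13
(F(a)*c(4, -6))*(29/(-35)) = (0*13)*(29/(-35)) = 0*(29*(-1/35)) = 0*(-29/35) = 0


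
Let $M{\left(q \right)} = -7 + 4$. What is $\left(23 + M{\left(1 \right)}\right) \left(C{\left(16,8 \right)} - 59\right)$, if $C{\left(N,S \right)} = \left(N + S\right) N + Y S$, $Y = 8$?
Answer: $7780$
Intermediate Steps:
$C{\left(N,S \right)} = 8 S + N \left(N + S\right)$ ($C{\left(N,S \right)} = \left(N + S\right) N + 8 S = N \left(N + S\right) + 8 S = 8 S + N \left(N + S\right)$)
$M{\left(q \right)} = -3$
$\left(23 + M{\left(1 \right)}\right) \left(C{\left(16,8 \right)} - 59\right) = \left(23 - 3\right) \left(\left(16^{2} + 8 \cdot 8 + 16 \cdot 8\right) - 59\right) = 20 \left(\left(256 + 64 + 128\right) - 59\right) = 20 \left(448 - 59\right) = 20 \cdot 389 = 7780$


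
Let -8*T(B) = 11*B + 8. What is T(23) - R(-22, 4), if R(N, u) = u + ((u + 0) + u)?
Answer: -357/8 ≈ -44.625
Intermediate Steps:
T(B) = -1 - 11*B/8 (T(B) = -(11*B + 8)/8 = -(8 + 11*B)/8 = -1 - 11*B/8)
R(N, u) = 3*u (R(N, u) = u + (u + u) = u + 2*u = 3*u)
T(23) - R(-22, 4) = (-1 - 11/8*23) - 3*4 = (-1 - 253/8) - 1*12 = -261/8 - 12 = -357/8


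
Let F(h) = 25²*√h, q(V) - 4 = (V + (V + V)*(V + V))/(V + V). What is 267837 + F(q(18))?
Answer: 267837 + 5625*√2/2 ≈ 2.7181e+5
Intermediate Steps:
q(V) = 4 + (V + 4*V²)/(2*V) (q(V) = 4 + (V + (V + V)*(V + V))/(V + V) = 4 + (V + (2*V)*(2*V))/((2*V)) = 4 + (V + 4*V²)*(1/(2*V)) = 4 + (V + 4*V²)/(2*V))
F(h) = 625*√h
267837 + F(q(18)) = 267837 + 625*√(9/2 + 2*18) = 267837 + 625*√(9/2 + 36) = 267837 + 625*√(81/2) = 267837 + 625*(9*√2/2) = 267837 + 5625*√2/2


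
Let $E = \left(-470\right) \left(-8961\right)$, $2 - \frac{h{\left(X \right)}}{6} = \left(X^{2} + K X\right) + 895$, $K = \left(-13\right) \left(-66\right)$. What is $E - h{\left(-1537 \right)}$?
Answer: $10478766$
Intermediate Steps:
$K = 858$
$h{\left(X \right)} = -5358 - 5148 X - 6 X^{2}$ ($h{\left(X \right)} = 12 - 6 \left(\left(X^{2} + 858 X\right) + 895\right) = 12 - 6 \left(895 + X^{2} + 858 X\right) = 12 - \left(5370 + 6 X^{2} + 5148 X\right) = -5358 - 5148 X - 6 X^{2}$)
$E = 4211670$
$E - h{\left(-1537 \right)} = 4211670 - \left(-5358 - -7912476 - 6 \left(-1537\right)^{2}\right) = 4211670 - \left(-5358 + 7912476 - 14174214\right) = 4211670 - -6267096 = 4211670 + 6267096 = 10478766$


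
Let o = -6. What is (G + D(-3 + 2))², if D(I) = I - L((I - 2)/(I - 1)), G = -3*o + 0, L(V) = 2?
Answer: 225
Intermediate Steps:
G = 18 (G = -3*(-6) + 0 = 18 + 0 = 18)
D(I) = -2 + I (D(I) = I - 1*2 = I - 2 = -2 + I)
(G + D(-3 + 2))² = (18 + (-2 + (-3 + 2)))² = (18 + (-2 - 1))² = (18 - 3)² = 15² = 225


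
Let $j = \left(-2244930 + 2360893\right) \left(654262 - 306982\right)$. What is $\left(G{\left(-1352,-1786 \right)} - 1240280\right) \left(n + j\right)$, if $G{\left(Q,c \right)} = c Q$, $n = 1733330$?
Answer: $47296716459456240$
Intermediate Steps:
$G{\left(Q,c \right)} = Q c$
$j = 40271630640$ ($j = 115963 \cdot 347280 = 40271630640$)
$\left(G{\left(-1352,-1786 \right)} - 1240280\right) \left(n + j\right) = \left(\left(-1352\right) \left(-1786\right) - 1240280\right) \left(1733330 + 40271630640\right) = \left(2414672 - 1240280\right) 40273363970 = 1174392 \cdot 40273363970 = 47296716459456240$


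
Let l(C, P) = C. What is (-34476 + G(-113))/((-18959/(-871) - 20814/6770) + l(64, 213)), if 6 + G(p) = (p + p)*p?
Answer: -13184954120/121902579 ≈ -108.16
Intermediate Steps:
G(p) = -6 + 2*p**2 (G(p) = -6 + (p + p)*p = -6 + (2*p)*p = -6 + 2*p**2)
(-34476 + G(-113))/((-18959/(-871) - 20814/6770) + l(64, 213)) = (-34476 + (-6 + 2*(-113)**2))/((-18959/(-871) - 20814/6770) + 64) = (-34476 + (-6 + 2*12769))/((-18959*(-1/871) - 20814*1/6770) + 64) = (-34476 + (-6 + 25538))/((18959/871 - 10407/3385) + 64) = (-34476 + 25532)/(55111718/2948335 + 64) = -8944/243805158/2948335 = -8944*2948335/243805158 = -13184954120/121902579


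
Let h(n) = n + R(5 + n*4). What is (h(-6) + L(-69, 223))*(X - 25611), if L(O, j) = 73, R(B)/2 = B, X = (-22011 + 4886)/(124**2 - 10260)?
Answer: -3800247029/5116 ≈ -7.4282e+5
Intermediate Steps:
X = -17125/5116 (X = -17125/(15376 - 10260) = -17125/5116 ≈ -3.3473)
R(B) = 2*B
h(n) = 10 + 9*n (h(n) = n + 2*(5 + n*4) = n + 2*(5 + 4*n) = n + (10 + 8*n) = 10 + 9*n)
(h(-6) + L(-69, 223))*(X - 25611) = ((10 + 9*(-6)) + 73)*(-17125/5116 - 25611) = ((10 - 54) + 73)*(-131043001/5116) = (-44 + 73)*(-131043001/5116) = 29*(-131043001/5116) = -3800247029/5116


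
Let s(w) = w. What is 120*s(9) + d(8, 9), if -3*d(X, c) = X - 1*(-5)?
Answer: 3227/3 ≈ 1075.7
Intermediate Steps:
d(X, c) = -5/3 - X/3 (d(X, c) = -(X - 1*(-5))/3 = -(X + 5)/3 = -(5 + X)/3 = -5/3 - X/3)
120*s(9) + d(8, 9) = 120*9 + (-5/3 - 1/3*8) = 1080 + (-5/3 - 8/3) = 1080 - 13/3 = 3227/3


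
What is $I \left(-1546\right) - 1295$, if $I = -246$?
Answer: $379021$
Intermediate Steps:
$I \left(-1546\right) - 1295 = \left(-246\right) \left(-1546\right) - 1295 = 380316 - 1295 = 379021$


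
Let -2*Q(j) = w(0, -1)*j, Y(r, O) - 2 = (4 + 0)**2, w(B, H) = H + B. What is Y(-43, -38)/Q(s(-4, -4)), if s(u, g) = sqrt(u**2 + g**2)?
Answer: 9*sqrt(2)/2 ≈ 6.3640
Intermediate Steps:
w(B, H) = B + H
Y(r, O) = 18 (Y(r, O) = 2 + (4 + 0)**2 = 2 + 4**2 = 2 + 16 = 18)
s(u, g) = sqrt(g**2 + u**2)
Q(j) = j/2 (Q(j) = -(0 - 1)*j/2 = -(-1)*j/2 = j/2)
Y(-43, -38)/Q(s(-4, -4)) = 18/((sqrt((-4)**2 + (-4)**2)/2)) = 18/((sqrt(16 + 16)/2)) = 18/((sqrt(32)/2)) = 18/(((4*sqrt(2))/2)) = 18/((2*sqrt(2))) = 18*(sqrt(2)/4) = 9*sqrt(2)/2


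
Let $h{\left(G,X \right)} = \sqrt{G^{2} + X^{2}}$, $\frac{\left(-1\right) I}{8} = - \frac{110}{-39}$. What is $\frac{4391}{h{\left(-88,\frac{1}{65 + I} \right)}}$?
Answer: $\frac{7267105 \sqrt{21211011121}}{21211011121} \approx 49.898$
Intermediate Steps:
$I = - \frac{880}{39}$ ($I = - 8 \left(- \frac{110}{-39}\right) = - 8 \left(\left(-110\right) \left(- \frac{1}{39}\right)\right) = \left(-8\right) \frac{110}{39} = - \frac{880}{39} \approx -22.564$)
$\frac{4391}{h{\left(-88,\frac{1}{65 + I} \right)}} = \frac{4391}{\sqrt{\left(-88\right)^{2} + \left(\frac{1}{65 - \frac{880}{39}}\right)^{2}}} = \frac{4391}{\sqrt{7744 + \left(\frac{1}{\frac{1655}{39}}\right)^{2}}} = \frac{4391}{\sqrt{7744 + \left(\frac{39}{1655}\right)^{2}}} = \frac{4391}{\sqrt{7744 + \frac{1521}{2739025}}} = \frac{4391}{\sqrt{\frac{21211011121}{2739025}}} = \frac{4391}{\frac{1}{1655} \sqrt{21211011121}} = 4391 \frac{1655 \sqrt{21211011121}}{21211011121} = \frac{7267105 \sqrt{21211011121}}{21211011121}$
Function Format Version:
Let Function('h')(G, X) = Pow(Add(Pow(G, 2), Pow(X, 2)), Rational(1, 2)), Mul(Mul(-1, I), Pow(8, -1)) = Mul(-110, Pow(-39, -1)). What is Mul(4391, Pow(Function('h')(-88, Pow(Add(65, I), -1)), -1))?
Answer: Mul(Rational(7267105, 21211011121), Pow(21211011121, Rational(1, 2))) ≈ 49.898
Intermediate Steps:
I = Rational(-880, 39) (I = Mul(-8, Mul(-110, Pow(-39, -1))) = Mul(-8, Mul(-110, Rational(-1, 39))) = Mul(-8, Rational(110, 39)) = Rational(-880, 39) ≈ -22.564)
Mul(4391, Pow(Function('h')(-88, Pow(Add(65, I), -1)), -1)) = Mul(4391, Pow(Pow(Add(Pow(-88, 2), Pow(Pow(Add(65, Rational(-880, 39)), -1), 2)), Rational(1, 2)), -1)) = Mul(4391, Pow(Pow(Add(7744, Pow(Pow(Rational(1655, 39), -1), 2)), Rational(1, 2)), -1)) = Mul(4391, Pow(Pow(Add(7744, Pow(Rational(39, 1655), 2)), Rational(1, 2)), -1)) = Mul(4391, Pow(Pow(Add(7744, Rational(1521, 2739025)), Rational(1, 2)), -1)) = Mul(4391, Pow(Pow(Rational(21211011121, 2739025), Rational(1, 2)), -1)) = Mul(4391, Pow(Mul(Rational(1, 1655), Pow(21211011121, Rational(1, 2))), -1)) = Mul(4391, Mul(Rational(1655, 21211011121), Pow(21211011121, Rational(1, 2)))) = Mul(Rational(7267105, 21211011121), Pow(21211011121, Rational(1, 2)))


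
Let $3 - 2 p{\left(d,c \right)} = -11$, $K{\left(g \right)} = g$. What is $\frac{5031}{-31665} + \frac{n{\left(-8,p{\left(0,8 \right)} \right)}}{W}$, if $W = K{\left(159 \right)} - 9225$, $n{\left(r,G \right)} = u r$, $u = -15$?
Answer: $- \frac{2745047}{15948605} \approx -0.17212$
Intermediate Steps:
$p{\left(d,c \right)} = 7$ ($p{\left(d,c \right)} = \frac{3}{2} - - \frac{11}{2} = \frac{3}{2} + \frac{11}{2} = 7$)
$n{\left(r,G \right)} = - 15 r$
$W = -9066$ ($W = 159 - 9225 = -9066$)
$\frac{5031}{-31665} + \frac{n{\left(-8,p{\left(0,8 \right)} \right)}}{W} = \frac{5031}{-31665} + \frac{\left(-15\right) \left(-8\right)}{-9066} = 5031 \left(- \frac{1}{31665}\right) + 120 \left(- \frac{1}{9066}\right) = - \frac{1677}{10555} - \frac{20}{1511} = - \frac{2745047}{15948605}$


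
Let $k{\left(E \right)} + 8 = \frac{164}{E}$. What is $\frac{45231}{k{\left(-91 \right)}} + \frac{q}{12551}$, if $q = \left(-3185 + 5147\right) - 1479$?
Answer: $- \frac{7379964105}{1599356} \approx -4614.3$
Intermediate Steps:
$q = 483$ ($q = 1962 - 1479 = 483$)
$k{\left(E \right)} = -8 + \frac{164}{E}$
$\frac{45231}{k{\left(-91 \right)}} + \frac{q}{12551} = \frac{45231}{-8 + \frac{164}{-91}} + \frac{483}{12551} = \frac{45231}{-8 + 164 \left(- \frac{1}{91}\right)} + 483 \cdot \frac{1}{12551} = \frac{45231}{-8 - \frac{164}{91}} + \frac{69}{1793} = \frac{45231}{- \frac{892}{91}} + \frac{69}{1793} = 45231 \left(- \frac{91}{892}\right) + \frac{69}{1793} = - \frac{4116021}{892} + \frac{69}{1793} = - \frac{7379964105}{1599356}$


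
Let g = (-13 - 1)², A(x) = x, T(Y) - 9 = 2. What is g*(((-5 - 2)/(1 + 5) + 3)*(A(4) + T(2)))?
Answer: 5390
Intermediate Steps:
T(Y) = 11 (T(Y) = 9 + 2 = 11)
g = 196 (g = (-14)² = 196)
g*(((-5 - 2)/(1 + 5) + 3)*(A(4) + T(2))) = 196*(((-5 - 2)/(1 + 5) + 3)*(4 + 11)) = 196*((-7/6 + 3)*15) = 196*((11/6)*15) = 196*(55/2) = 5390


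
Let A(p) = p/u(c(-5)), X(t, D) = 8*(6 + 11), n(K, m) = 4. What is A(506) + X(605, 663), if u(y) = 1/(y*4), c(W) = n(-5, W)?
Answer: 8232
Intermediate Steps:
c(W) = 4
X(t, D) = 136 (X(t, D) = 8*17 = 136)
u(y) = 1/(4*y) (u(y) = (¼)/y = 1/(4*y))
A(p) = 16*p (A(p) = p/(((¼)/4)) = p/(((¼)*(¼))) = p/(1/16) = p*16 = 16*p)
A(506) + X(605, 663) = 16*506 + 136 = 8096 + 136 = 8232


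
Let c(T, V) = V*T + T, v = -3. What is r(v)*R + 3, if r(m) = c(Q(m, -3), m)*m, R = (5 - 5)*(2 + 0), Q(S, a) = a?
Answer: 3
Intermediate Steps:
c(T, V) = T + T*V (c(T, V) = T*V + T = T + T*V)
R = 0 (R = 0*2 = 0)
r(m) = m*(-3 - 3*m) (r(m) = (-3*(1 + m))*m = (-3 - 3*m)*m = m*(-3 - 3*m))
r(v)*R + 3 = (3*(-3)*(-1 - 1*(-3)))*0 + 3 = (3*(-3)*(-1 + 3))*0 + 3 = (3*(-3)*2)*0 + 3 = -18*0 + 3 = 0 + 3 = 3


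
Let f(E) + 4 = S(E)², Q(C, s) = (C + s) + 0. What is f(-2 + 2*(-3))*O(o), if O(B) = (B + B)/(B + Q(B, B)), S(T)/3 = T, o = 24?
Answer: 1144/3 ≈ 381.33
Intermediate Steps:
S(T) = 3*T
Q(C, s) = C + s
f(E) = -4 + 9*E² (f(E) = -4 + (3*E)² = -4 + 9*E²)
O(B) = ⅔ (O(B) = (B + B)/(B + (B + B)) = (2*B)/(B + 2*B) = (2*B)/((3*B)) = (2*B)*(1/(3*B)) = ⅔)
f(-2 + 2*(-3))*O(o) = (-4 + 9*(-2 + 2*(-3))²)*(⅔) = (-4 + 9*(-2 - 6)²)*(⅔) = (-4 + 9*(-8)²)*(⅔) = (-4 + 9*64)*(⅔) = (-4 + 576)*(⅔) = 572*(⅔) = 1144/3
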